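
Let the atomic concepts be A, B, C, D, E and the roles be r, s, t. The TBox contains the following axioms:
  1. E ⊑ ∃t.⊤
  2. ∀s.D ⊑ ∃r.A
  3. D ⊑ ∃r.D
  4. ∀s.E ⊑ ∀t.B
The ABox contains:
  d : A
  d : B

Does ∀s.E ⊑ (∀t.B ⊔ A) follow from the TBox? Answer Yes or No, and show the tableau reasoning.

1. ∀s.E ⊑ (∀t.B ⊔ A)  ⇔  (∀s.E ⊓ (∃t.¬B ⊓ ¬A)) unsat w.r.t. T
   all branches close; clash {B, ¬B} at an ∃-successor
2. Hence ∀s.E ⊑ (∀t.B ⊔ A): entailed.

Yes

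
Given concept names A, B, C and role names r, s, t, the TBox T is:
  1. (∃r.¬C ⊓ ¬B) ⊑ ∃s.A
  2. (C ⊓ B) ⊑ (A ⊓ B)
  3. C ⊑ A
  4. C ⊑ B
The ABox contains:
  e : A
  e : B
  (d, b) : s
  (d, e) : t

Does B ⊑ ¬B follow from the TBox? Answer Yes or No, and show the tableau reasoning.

No

1. B ⊑ ¬B  ⇔  (B ⊓ B) unsat w.r.t. T
   open: L(x₀) ⊇ {B, ¬C}
2. Hence B ⊑ ¬B: not entailed.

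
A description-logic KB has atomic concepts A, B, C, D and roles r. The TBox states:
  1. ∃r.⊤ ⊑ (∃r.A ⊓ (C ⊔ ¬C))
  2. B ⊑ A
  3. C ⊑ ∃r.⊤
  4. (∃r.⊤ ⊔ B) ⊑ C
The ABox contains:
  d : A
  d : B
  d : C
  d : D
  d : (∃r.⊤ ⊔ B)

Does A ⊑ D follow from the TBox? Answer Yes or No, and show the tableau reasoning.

No

1. A ⊑ D  ⇔  (A ⊓ ¬D) unsat w.r.t. T
   open: L(x₀) ⊇ {A, ¬B, ¬C, ¬D, ∀r.⊥}
2. Hence A ⊑ D: not entailed.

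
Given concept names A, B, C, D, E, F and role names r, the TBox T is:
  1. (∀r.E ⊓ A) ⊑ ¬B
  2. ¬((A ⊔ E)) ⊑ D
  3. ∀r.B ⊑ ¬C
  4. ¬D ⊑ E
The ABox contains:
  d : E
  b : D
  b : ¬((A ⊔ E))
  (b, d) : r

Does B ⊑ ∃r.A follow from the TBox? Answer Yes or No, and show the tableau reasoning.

1. B ⊑ ∃r.A  ⇔  (B ⊓ ∀r.¬A) unsat w.r.t. T
   open: L(x₀) ⊇ {B, D, ∀r.¬A, ∃r.¬B, ∃r.¬E} (+ ∃-successors)
2. Hence B ⊑ ∃r.A: not entailed.

No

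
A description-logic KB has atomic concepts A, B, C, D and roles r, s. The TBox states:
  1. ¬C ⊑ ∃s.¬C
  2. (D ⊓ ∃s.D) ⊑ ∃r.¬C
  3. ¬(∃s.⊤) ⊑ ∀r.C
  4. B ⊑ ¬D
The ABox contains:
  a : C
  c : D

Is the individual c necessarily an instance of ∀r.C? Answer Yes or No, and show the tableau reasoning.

No

1. c : ∀r.C?  L(c) = {D} ∪ {∃r.¬C}
   open: L(c) ⊇ {C, D, ¬B, ∃r.¬C, ∃s.⊤} (+ ∃-successors) — c ∉ ∀r.C possible
2. Hence c : ∀r.C: not entailed.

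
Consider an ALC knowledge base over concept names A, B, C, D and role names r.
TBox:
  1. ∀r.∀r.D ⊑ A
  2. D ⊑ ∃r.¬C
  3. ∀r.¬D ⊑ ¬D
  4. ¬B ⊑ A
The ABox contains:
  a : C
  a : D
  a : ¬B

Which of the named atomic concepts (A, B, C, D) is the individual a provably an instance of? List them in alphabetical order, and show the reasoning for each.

{A, C, D}

1. a : A?  L(a) = {C, D, ¬B} ∪ {¬A}
   clash {A, ¬A} at a — a ∈ A
2. a : B?  L(a) = {C, D, ¬B} ∪ {¬B}
   apply at a: D⊑∃r.¬C; ¬B⊑A
   open: L(a) ⊇ {A, C, D, ¬B, ∃r.D, …} (+ ∃-successors) — a ∉ B possible
3. a : C?  L(a) = {C, D, ¬B} ∪ {¬C}
   clash {C, ¬C} at a — a ∈ C
4. a : D?  L(a) = {C, D, ¬B} ∪ {¬D}
   clash {D, ¬D} at a — a ∈ D
5. Entailed for a: {A, C, D}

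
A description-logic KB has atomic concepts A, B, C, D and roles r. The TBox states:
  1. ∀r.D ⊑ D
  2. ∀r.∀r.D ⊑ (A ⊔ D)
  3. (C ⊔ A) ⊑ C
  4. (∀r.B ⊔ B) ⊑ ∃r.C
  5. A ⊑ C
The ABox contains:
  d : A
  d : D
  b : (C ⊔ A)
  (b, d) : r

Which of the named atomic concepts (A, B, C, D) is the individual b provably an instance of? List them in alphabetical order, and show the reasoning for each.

1. b : A?  L(b) = {(C ⊔ A)} ∪ {¬A}
   apply at b: (C ⊔ A)⊑C
   open: L(b) ⊇ {C, ¬A, ¬B, ∃r.¬B, ∃r.¬D, …} (+ ∃-successors) — b ∉ A possible
2. b : B?  L(b) = {(C ⊔ A)} ∪ {¬B}
   apply at b: (C ⊔ A)⊑C
   open: L(b) ⊇ {C, ¬B, ∃r.¬B, ∃r.¬D, ∃r.∃r.¬D} (+ ∃-successors) — b ∉ B possible
3. b : C?  L(b) = {(C ⊔ A)} ∪ {¬C}
   clash {C, ¬C} at b — b ∈ C
4. b : D?  L(b) = {(C ⊔ A)} ∪ {¬D}
   apply at b: (C ⊔ A)⊑C
   open: L(b) ⊇ {C, ¬B, ¬D, ∃r.¬B, ∃r.¬D, …} (+ ∃-successors) — b ∉ D possible
5. Entailed for b: {C}

{C}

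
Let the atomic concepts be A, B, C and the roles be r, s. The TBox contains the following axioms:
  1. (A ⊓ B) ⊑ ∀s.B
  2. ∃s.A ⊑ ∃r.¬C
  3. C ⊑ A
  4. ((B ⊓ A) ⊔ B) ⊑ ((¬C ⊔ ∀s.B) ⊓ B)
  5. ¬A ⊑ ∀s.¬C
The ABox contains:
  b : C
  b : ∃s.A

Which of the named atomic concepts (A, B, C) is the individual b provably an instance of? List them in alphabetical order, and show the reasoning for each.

{A, C}

1. b : A?  L(b) = {C, ∃s.A} ∪ {¬A}
   clash {A, ¬A} at b — b ∈ A
2. b : B?  L(b) = {C, ∃s.A} ∪ {¬B}
   apply at b: ∃s.A⊑∃r.¬C; C⊑A
   open: L(b) ⊇ {A, C, ¬B, ∃r.¬C, ∃s.A} (+ ∃-successors) — b ∉ B possible
3. b : C?  L(b) = {C, ∃s.A} ∪ {¬C}
   clash {C, ¬C} at b — b ∈ C
4. Entailed for b: {A, C}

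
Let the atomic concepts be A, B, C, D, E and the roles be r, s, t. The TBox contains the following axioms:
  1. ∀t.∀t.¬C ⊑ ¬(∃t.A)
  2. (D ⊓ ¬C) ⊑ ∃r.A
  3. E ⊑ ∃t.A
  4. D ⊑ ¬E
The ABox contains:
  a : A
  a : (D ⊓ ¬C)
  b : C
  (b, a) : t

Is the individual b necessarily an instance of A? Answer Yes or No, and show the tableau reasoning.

No

1. b : A?  L(b) = {C} ∪ {¬A}
   open: L(b) ⊇ {C, ¬A, ¬D, ¬E, ∃t.∃t.C} (+ ∃-successors) — b ∉ A possible
2. Hence b : A: not entailed.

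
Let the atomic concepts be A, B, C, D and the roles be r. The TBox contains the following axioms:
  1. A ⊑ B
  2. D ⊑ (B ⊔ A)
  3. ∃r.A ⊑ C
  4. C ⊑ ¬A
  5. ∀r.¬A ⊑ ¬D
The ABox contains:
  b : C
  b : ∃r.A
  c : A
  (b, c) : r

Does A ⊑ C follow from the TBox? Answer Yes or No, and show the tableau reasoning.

1. A ⊑ C  ⇔  (A ⊓ ¬C) unsat w.r.t. T
   apply at x₀: A⊑B
   open: L(x₀) ⊇ {A, B, ¬C, ¬D, ∀r.¬A}
2. Hence A ⊑ C: not entailed.

No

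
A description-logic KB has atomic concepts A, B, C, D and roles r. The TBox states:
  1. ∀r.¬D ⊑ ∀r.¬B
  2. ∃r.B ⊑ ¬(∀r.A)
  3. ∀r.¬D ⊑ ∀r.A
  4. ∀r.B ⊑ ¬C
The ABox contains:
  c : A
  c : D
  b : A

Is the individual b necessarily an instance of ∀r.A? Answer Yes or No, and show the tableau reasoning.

1. b : ∀r.A?  L(b) = {A} ∪ {∃r.¬A}
   open: L(b) ⊇ {A, ∃r.D, ∃r.¬A, ∃r.¬B} (+ ∃-successors) — b ∉ ∀r.A possible
2. Hence b : ∀r.A: not entailed.

No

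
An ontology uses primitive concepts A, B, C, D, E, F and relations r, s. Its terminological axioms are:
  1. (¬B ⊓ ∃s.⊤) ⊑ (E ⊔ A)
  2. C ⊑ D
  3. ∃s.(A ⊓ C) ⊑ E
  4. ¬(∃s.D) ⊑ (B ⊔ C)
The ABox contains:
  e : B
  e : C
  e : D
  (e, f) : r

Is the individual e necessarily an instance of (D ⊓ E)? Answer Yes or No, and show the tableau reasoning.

No

1. e : (D ⊓ E)?  L(e) = {B, C, D} ∪ {(¬D ⊔ ¬E)}
   open: L(e) ⊇ {B, C, D, ¬E, ∀s.(¬A ⊔ ¬C), …} (+ ∃-successors) — e ∉ (D ⊓ E) possible
2. Hence e : (D ⊓ E): not entailed.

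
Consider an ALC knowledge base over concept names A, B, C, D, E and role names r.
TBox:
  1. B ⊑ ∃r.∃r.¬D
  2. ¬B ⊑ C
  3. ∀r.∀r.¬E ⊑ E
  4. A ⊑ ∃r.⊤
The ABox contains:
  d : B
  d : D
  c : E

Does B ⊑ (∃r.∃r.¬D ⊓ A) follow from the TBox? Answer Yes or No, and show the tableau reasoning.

1. B ⊑ (∃r.∃r.¬D ⊓ A)  ⇔  (B ⊓ (∀r.∀r.D ⊔ ¬A)) unsat w.r.t. T
   apply at x₀: B⊑∃r.∃r.¬D
   open: L(x₀) ⊇ {B, ¬A, ∃r.∃r.E, ∃r.∃r.¬D} (+ ∃-successors)
2. Hence B ⊑ (∃r.∃r.¬D ⊓ A): not entailed.

No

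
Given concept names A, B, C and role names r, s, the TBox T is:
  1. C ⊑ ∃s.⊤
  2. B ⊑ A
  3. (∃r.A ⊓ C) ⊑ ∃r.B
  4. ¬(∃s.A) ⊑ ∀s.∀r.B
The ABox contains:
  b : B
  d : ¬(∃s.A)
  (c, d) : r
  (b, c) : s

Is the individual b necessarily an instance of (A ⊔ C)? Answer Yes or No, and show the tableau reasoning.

Yes

1. b : (A ⊔ C)?  L(b) = {B} ∪ {(¬A ⊓ ¬C)}
   clash {A, ¬A} at b — b ∈ (A ⊔ C)
2. Hence b : (A ⊔ C): entailed.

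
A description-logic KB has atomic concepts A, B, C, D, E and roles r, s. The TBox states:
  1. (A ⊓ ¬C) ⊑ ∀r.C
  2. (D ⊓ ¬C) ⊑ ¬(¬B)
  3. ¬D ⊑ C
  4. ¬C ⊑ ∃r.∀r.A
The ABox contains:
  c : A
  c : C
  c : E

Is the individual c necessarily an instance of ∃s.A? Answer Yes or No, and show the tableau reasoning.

No

1. c : ∃s.A?  L(c) = {A, C, E} ∪ {∀s.¬A}
   open: L(c) ⊇ {A, C, E, ∀s.¬A} — c ∉ ∃s.A possible
2. Hence c : ∃s.A: not entailed.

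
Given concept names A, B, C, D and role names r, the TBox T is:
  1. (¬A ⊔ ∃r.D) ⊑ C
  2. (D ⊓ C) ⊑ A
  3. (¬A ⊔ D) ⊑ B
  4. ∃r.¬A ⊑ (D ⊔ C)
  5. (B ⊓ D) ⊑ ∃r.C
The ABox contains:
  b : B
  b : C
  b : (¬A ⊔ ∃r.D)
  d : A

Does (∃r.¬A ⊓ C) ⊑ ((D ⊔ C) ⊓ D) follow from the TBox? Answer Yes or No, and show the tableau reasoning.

1. (∃r.¬A ⊓ C) ⊑ ((D ⊔ C) ⊓ D)  ⇔  ((∃r.¬A ⊓ C) ⊓ ((¬D ⊓ ¬C) ⊔ ¬D)) unsat w.r.t. T
   apply at x₀: ∃r.¬A⊑(D ⊔ C)
   open: L(x₀) ⊇ {A, C, ¬D, ∃r.¬A} (+ ∃-successors)
2. Hence (∃r.¬A ⊓ C) ⊑ ((D ⊔ C) ⊓ D): not entailed.

No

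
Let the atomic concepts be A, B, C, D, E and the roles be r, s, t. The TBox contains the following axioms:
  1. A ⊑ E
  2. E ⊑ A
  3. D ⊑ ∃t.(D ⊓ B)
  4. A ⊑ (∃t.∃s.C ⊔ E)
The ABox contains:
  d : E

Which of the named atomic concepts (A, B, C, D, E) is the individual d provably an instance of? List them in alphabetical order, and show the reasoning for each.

{A, E}

1. d : A?  L(d) = {E} ∪ {¬A}
   clash {A, ¬A} at d — d ∈ A
2. d : B?  L(d) = {E} ∪ {¬B}
   apply at d: E⊑A
   open: L(d) ⊇ {A, E, ¬B, ¬D} — d ∉ B possible
3. d : C?  L(d) = {E} ∪ {¬C}
   apply at d: E⊑A
   open: L(d) ⊇ {A, E, ¬C, ¬D} — d ∉ C possible
4. d : D?  L(d) = {E} ∪ {¬D}
   apply at d: E⊑A
   open: L(d) ⊇ {A, E, ¬D} — d ∉ D possible
5. d : E?  L(d) = {E} ∪ {¬E}
   clash {E, ¬E} at d — d ∈ E
6. Entailed for d: {A, E}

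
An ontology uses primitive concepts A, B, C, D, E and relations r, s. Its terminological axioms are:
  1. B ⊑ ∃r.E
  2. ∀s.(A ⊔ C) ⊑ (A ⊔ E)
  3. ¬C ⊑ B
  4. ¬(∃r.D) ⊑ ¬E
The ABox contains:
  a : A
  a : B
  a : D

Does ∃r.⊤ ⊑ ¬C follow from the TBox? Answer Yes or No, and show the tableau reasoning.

No

1. ∃r.⊤ ⊑ ¬C  ⇔  (∃r.⊤ ⊓ C) unsat w.r.t. T
   open: L(x₀) ⊇ {C, ¬B, ∃r.D, ∃r.⊤, ∃s.(¬A ⊓ ¬C)} (+ ∃-successors)
2. Hence ∃r.⊤ ⊑ ¬C: not entailed.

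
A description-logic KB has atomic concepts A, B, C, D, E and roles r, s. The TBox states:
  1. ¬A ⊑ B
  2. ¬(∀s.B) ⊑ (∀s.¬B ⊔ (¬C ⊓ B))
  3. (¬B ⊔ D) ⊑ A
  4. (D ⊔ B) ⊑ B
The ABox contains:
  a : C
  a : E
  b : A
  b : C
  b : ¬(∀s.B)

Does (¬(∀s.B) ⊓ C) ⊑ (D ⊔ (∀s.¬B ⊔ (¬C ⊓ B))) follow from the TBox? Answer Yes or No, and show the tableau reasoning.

1. (¬(∀s.B) ⊓ C) ⊑ (D ⊔ (∀s.¬B ⊔ (¬C ⊓ B)))  ⇔  ((∃s.¬B ⊓ C) ⊓ (¬D ⊓ (∃s.B ⊓ (C ⊔ ¬B)))) unsat w.r.t. T
   all branches close; clash {C, ¬C} at x₀
2. Hence (¬(∀s.B) ⊓ C) ⊑ (D ⊔ (∀s.¬B ⊔ (¬C ⊓ B))): entailed.

Yes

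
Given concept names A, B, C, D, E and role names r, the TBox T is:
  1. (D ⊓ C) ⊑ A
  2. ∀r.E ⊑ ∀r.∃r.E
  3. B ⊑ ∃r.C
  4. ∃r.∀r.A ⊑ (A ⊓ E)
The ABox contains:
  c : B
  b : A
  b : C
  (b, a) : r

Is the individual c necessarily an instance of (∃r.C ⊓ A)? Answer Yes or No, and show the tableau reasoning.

No

1. c : (∃r.C ⊓ A)?  L(c) = {B} ∪ {(∀r.¬C ⊔ ¬A)}
   apply at c: B⊑∃r.C
   open: L(c) ⊇ {B, ¬A, ¬D, ∀r.∃r.¬A, ∃r.C, …} (+ ∃-successors) — c ∉ (∃r.C ⊓ A) possible
2. Hence c : (∃r.C ⊓ A): not entailed.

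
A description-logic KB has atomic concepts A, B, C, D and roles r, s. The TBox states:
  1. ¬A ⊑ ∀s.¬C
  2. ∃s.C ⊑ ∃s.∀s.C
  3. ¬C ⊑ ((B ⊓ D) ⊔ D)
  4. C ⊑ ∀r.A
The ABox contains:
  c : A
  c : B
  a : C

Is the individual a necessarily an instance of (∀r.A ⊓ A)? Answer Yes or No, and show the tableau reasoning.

1. a : (∀r.A ⊓ A)?  L(a) = {C} ∪ {(∃r.¬A ⊔ ¬A)}
   apply at a: C⊑∀r.A
   open: L(a) ⊇ {C, ¬A, ∀r.A, ∀s.¬C} — a ∉ (∀r.A ⊓ A) possible
2. Hence a : (∀r.A ⊓ A): not entailed.

No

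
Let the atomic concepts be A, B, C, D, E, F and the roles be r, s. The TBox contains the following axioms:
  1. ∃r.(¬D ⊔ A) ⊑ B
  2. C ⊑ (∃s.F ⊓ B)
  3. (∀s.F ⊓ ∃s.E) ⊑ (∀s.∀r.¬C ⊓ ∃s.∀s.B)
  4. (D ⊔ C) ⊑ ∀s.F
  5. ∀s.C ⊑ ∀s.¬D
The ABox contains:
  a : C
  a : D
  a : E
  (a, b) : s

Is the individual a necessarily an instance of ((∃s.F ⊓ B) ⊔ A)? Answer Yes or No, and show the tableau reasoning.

1. a : ((∃s.F ⊓ B) ⊔ A)?  L(a) = {C, D, E} ∪ {((∀s.¬F ⊔ ¬B) ⊓ ¬A)}
   clash {B, ¬B} at a — a ∈ ((∃s.F ⊓ B) ⊔ A)
2. Hence a : ((∃s.F ⊓ B) ⊔ A): entailed.

Yes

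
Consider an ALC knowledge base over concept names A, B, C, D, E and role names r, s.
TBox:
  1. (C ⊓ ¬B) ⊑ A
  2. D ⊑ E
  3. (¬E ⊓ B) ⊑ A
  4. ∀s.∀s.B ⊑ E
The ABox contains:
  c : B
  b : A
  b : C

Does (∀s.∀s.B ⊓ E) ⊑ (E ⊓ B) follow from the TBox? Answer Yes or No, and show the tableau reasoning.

No

1. (∀s.∀s.B ⊓ E) ⊑ (E ⊓ B)  ⇔  ((∀s.∀s.B ⊓ E) ⊓ (¬E ⊔ ¬B)) unsat w.r.t. T
   open: L(x₀) ⊇ {E, ¬B, ¬C, ∀s.∀s.B}
2. Hence (∀s.∀s.B ⊓ E) ⊑ (E ⊓ B): not entailed.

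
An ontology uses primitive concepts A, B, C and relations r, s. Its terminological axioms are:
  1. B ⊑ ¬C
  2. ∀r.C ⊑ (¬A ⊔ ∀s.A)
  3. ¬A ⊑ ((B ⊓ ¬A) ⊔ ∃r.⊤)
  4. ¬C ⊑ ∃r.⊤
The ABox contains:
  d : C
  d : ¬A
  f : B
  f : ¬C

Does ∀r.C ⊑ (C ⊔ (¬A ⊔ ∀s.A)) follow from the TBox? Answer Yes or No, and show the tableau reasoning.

1. ∀r.C ⊑ (C ⊔ (¬A ⊔ ∀s.A))  ⇔  (∀r.C ⊓ (¬C ⊓ (A ⊓ ∃s.¬A))) unsat w.r.t. T
   all branches close; clash {A, ¬A} at an ∃-successor
2. Hence ∀r.C ⊑ (C ⊔ (¬A ⊔ ∀s.A)): entailed.

Yes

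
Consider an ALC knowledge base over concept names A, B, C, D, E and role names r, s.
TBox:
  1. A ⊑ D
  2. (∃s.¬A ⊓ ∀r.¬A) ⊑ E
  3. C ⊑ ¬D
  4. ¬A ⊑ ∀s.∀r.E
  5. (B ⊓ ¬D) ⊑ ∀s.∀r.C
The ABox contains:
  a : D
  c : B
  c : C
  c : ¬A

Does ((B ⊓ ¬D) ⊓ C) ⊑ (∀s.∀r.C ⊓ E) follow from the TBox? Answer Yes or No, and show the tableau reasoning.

No

1. ((B ⊓ ¬D) ⊓ C) ⊑ (∀s.∀r.C ⊓ E)  ⇔  (((B ⊓ ¬D) ⊓ C) ⊓ (∃s.∃r.¬C ⊔ ¬E)) unsat w.r.t. T
   apply at x₀: (B ⊓ ¬D)⊑∀s.∀r.C
   open: L(x₀) ⊇ {B, C, ¬A, ¬D, ¬E, …}
2. Hence ((B ⊓ ¬D) ⊓ C) ⊑ (∀s.∀r.C ⊓ E): not entailed.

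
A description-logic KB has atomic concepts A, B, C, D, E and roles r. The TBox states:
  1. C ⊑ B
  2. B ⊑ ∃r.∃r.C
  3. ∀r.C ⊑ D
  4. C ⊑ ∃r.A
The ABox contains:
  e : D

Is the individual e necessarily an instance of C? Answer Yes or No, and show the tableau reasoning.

No

1. e : C?  L(e) = {D} ∪ {¬C}
   open: L(e) ⊇ {D, ¬B, ¬C} — e ∉ C possible
2. Hence e : C: not entailed.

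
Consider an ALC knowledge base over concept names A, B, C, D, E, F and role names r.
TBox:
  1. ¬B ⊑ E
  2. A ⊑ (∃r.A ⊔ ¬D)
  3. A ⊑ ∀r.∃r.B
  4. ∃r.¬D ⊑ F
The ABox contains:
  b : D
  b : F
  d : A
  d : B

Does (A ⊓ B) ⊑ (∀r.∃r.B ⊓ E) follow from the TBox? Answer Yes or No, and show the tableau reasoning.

No

1. (A ⊓ B) ⊑ (∀r.∃r.B ⊓ E)  ⇔  ((A ⊓ B) ⊓ (∃r.∀r.¬B ⊔ ¬E)) unsat w.r.t. T
   apply at x₀: A⊑(∃r.A ⊔ ¬D); A⊑∀r.∃r.B
   open: L(x₀) ⊇ {A, B, ¬E, ∀r.D, ∀r.∃r.B, …} (+ ∃-successors)
2. Hence (A ⊓ B) ⊑ (∀r.∃r.B ⊓ E): not entailed.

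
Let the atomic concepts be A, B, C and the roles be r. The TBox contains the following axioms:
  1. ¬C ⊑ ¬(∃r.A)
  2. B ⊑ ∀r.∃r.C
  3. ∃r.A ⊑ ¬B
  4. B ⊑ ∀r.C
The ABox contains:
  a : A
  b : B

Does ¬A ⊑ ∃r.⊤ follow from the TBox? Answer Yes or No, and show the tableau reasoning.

No

1. ¬A ⊑ ∃r.⊤  ⇔  (¬A ⊓ ∀r.⊥) unsat w.r.t. T
   open: L(x₀) ⊇ {C, ¬A, ¬B, ∀r.⊥}
2. Hence ¬A ⊑ ∃r.⊤: not entailed.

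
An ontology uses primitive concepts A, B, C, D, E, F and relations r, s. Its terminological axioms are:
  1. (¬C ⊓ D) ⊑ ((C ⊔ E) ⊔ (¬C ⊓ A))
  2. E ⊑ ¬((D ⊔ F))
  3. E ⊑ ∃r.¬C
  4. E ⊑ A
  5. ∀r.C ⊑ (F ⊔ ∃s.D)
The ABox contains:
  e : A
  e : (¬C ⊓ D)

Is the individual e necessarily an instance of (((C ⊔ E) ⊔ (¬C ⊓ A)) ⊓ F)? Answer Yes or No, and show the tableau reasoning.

1. e : (((C ⊔ E) ⊔ (¬C ⊓ A)) ⊓ F)?  L(e) = {A, (¬C ⊓ D)} ∪ {(((¬C ⊓ ¬E) ⊓ (C ⊔ ¬A)) ⊔ ¬F)}
   apply at e: (¬C ⊓ D)⊑((C ⊔ E) ⊔ (¬C ⊓ A))
   open: L(e) ⊇ {A, D, ¬C, ¬E, ¬F, …} (+ ∃-successors) — e ∉ (((C ⊔ E) ⊔ (¬C ⊓ A)) ⊓ F) possible
2. Hence e : (((C ⊔ E) ⊔ (¬C ⊓ A)) ⊓ F): not entailed.

No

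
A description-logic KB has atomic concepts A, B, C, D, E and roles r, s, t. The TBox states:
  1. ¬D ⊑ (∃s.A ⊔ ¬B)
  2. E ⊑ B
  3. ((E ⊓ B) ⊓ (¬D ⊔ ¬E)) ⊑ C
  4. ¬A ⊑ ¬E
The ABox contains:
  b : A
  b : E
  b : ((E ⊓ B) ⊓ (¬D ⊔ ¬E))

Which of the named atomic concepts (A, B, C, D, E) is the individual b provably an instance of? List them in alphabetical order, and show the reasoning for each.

1. b : A?  L(b) = {A, E, ((E ⊓ B) ⊓ (¬D ⊔ ¬E))} ∪ {¬A}
   clash {A, ¬A} at b — b ∈ A
2. b : B?  L(b) = {A, E, ((E ⊓ B) ⊓ (¬D ⊔ ¬E))} ∪ {¬B}
   clash {B, ¬B} at b — b ∈ B
3. b : C?  L(b) = {A, E, ((E ⊓ B) ⊓ (¬D ⊔ ¬E))} ∪ {¬C}
   clash {E, ¬E} at b — b ∈ C
4. b : D?  L(b) = {A, E, ((E ⊓ B) ⊓ (¬D ⊔ ¬E))} ∪ {¬D}
   apply at b: ¬D⊑(∃s.A ⊔ ¬B); ((E ⊓ B) ⊓ (¬D ⊔ ¬E))⊑C
   open: L(b) ⊇ {A, B, C, E, ¬D, …} (+ ∃-successors) — b ∉ D possible
5. b : E?  L(b) = {A, E, ((E ⊓ B) ⊓ (¬D ⊔ ¬E))} ∪ {¬E}
   clash {E, ¬E} at b — b ∈ E
6. Entailed for b: {A, B, C, E}

{A, B, C, E}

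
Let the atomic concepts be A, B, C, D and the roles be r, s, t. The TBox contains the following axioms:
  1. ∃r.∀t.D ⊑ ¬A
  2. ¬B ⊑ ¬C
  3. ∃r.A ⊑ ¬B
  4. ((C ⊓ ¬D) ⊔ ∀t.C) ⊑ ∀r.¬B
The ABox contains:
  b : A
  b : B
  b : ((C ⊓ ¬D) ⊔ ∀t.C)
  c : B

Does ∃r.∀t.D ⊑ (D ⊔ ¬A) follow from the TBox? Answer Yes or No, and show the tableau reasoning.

1. ∃r.∀t.D ⊑ (D ⊔ ¬A)  ⇔  (∃r.∀t.D ⊓ (¬D ⊓ A)) unsat w.r.t. T
   all branches close; clash {A, ¬A} at x₀
2. Hence ∃r.∀t.D ⊑ (D ⊔ ¬A): entailed.

Yes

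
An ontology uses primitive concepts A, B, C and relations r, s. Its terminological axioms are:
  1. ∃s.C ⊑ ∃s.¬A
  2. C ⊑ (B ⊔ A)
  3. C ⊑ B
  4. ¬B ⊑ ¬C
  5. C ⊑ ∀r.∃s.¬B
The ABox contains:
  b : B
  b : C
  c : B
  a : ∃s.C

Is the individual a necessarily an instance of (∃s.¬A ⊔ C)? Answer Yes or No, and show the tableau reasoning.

Yes

1. a : (∃s.¬A ⊔ C)?  L(a) = {∃s.C} ∪ {(∀s.A ⊓ ¬C)}
   clash {A, ¬A} at an ∃-successor — a ∈ (∃s.¬A ⊔ C)
2. Hence a : (∃s.¬A ⊔ C): entailed.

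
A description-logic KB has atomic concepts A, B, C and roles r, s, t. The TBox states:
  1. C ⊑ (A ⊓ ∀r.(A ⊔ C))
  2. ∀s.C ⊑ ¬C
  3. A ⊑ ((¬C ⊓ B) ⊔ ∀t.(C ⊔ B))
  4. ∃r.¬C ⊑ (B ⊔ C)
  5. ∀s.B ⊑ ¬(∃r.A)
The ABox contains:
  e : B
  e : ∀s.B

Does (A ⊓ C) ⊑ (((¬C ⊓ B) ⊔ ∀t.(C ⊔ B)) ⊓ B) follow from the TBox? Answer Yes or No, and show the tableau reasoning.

No

1. (A ⊓ C) ⊑ (((¬C ⊓ B) ⊔ ∀t.(C ⊔ B)) ⊓ B)  ⇔  ((A ⊓ C) ⊓ (((C ⊔ ¬B) ⊓ ∃t.(¬C ⊓ ¬B)) ⊔ ¬B)) unsat w.r.t. T
   apply at x₀: C⊑(A ⊓ ∀r.(A ⊔ C)); A⊑((¬C ⊓ B) ⊔ ∀t.(C ⊔ B))
   open: L(x₀) ⊇ {A, C, ¬B, ∀r.(A ⊔ C), ∀r.C, …} (+ ∃-successors)
2. Hence (A ⊓ C) ⊑ (((¬C ⊓ B) ⊔ ∀t.(C ⊔ B)) ⊓ B): not entailed.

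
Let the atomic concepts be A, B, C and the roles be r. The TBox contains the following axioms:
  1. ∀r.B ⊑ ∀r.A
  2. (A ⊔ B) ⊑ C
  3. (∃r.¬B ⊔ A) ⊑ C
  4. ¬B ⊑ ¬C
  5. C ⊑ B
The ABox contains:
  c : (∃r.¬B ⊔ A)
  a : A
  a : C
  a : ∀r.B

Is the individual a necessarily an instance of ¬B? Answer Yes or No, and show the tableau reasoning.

No

1. a : ¬B?  L(a) = {A, C, ∀r.B} ∪ {B}
   apply at a: ∀r.B⊑∀r.A
   open: L(a) ⊇ {A, B, C, ∀r.A, ∀r.B} — a ∉ ¬B possible
2. Hence a : ¬B: not entailed.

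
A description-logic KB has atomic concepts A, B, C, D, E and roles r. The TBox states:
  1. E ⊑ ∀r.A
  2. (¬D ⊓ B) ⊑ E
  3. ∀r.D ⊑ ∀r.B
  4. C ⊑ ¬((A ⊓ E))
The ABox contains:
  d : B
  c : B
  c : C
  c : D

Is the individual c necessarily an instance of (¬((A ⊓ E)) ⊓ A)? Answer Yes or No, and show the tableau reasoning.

1. c : (¬((A ⊓ E)) ⊓ A)?  L(c) = {B, C, D} ∪ {((A ⊓ E) ⊔ ¬A)}
   apply at c: C⊑¬((A ⊓ E))
   open: L(c) ⊇ {B, C, D, ¬A, ¬E, …} (+ ∃-successors) — c ∉ (¬((A ⊓ E)) ⊓ A) possible
2. Hence c : (¬((A ⊓ E)) ⊓ A): not entailed.

No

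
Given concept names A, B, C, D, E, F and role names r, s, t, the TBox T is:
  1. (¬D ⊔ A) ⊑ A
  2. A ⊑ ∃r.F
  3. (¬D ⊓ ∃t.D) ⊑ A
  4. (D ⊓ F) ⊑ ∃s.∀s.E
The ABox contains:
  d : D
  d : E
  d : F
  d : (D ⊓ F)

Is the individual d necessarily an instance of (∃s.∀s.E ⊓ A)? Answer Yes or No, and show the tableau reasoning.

No

1. d : (∃s.∀s.E ⊓ A)?  L(d) = {D, E, F, (D ⊓ F)} ∪ {(∀s.∃s.¬E ⊔ ¬A)}
   apply at d: (D ⊓ F)⊑∃s.∀s.E
   open: L(d) ⊇ {D, E, F, ¬A, ∃s.∀s.E} (+ ∃-successors) — d ∉ (∃s.∀s.E ⊓ A) possible
2. Hence d : (∃s.∀s.E ⊓ A): not entailed.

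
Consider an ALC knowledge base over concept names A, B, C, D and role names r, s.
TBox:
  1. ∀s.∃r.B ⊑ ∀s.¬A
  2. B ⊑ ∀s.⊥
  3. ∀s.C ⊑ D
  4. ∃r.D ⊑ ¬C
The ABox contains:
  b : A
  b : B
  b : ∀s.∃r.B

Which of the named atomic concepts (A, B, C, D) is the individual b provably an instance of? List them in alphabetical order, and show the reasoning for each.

1. b : A?  L(b) = {A, B, ∀s.∃r.B} ∪ {¬A}
   clash {A, ¬A} at b — b ∈ A
2. b : B?  L(b) = {A, B, ∀s.∃r.B} ∪ {¬B}
   clash {B, ¬B} at b — b ∈ B
3. b : C?  L(b) = {A, B, ∀s.∃r.B} ∪ {¬C}
   apply at b: ∀s.∃r.B⊑∀s.¬A; B⊑∀s.⊥
   open: L(b) ⊇ {A, B, D, ¬C, ∀s.¬A, …} — b ∉ C possible
4. b : D?  L(b) = {A, B, ∀s.∃r.B} ∪ {¬D}
   clash {D, ¬D} at b — b ∈ D
5. Entailed for b: {A, B, D}

{A, B, D}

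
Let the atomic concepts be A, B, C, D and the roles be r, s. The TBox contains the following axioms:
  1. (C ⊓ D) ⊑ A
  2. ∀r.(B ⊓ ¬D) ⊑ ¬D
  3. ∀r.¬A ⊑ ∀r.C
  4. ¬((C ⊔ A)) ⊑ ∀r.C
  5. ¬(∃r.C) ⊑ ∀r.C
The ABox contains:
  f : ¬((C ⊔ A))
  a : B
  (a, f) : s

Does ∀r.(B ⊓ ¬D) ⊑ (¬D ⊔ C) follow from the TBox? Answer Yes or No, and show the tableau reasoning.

1. ∀r.(B ⊓ ¬D) ⊑ (¬D ⊔ C)  ⇔  (∀r.(B ⊓ ¬D) ⊓ (D ⊓ ¬C)) unsat w.r.t. T
   all branches close; clash {D, ¬D} at x₀
2. Hence ∀r.(B ⊓ ¬D) ⊑ (¬D ⊔ C): entailed.

Yes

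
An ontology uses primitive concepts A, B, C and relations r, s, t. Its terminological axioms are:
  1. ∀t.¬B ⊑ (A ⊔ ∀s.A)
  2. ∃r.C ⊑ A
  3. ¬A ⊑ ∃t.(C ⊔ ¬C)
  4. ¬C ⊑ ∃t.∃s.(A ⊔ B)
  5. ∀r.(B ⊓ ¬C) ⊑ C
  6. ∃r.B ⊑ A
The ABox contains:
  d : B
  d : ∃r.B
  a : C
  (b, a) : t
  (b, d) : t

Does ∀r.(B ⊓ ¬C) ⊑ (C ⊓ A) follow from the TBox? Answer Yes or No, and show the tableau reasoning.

No

1. ∀r.(B ⊓ ¬C) ⊑ (C ⊓ A)  ⇔  (∀r.(B ⊓ ¬C) ⊓ (¬C ⊔ ¬A)) unsat w.r.t. T
   apply at x₀: ∀r.(B ⊓ ¬C)⊑C
   open: L(x₀) ⊇ {C, ¬A, ∀r.(B ⊓ ¬C), ∀r.¬B, ∀r.¬C, …} (+ ∃-successors)
2. Hence ∀r.(B ⊓ ¬C) ⊑ (C ⊓ A): not entailed.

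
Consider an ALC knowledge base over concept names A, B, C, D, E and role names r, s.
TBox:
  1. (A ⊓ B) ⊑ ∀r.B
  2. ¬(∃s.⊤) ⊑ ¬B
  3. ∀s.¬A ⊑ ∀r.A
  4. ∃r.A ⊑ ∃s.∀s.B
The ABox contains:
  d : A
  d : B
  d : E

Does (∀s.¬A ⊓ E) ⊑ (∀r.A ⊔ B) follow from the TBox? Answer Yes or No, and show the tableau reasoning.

1. (∀s.¬A ⊓ E) ⊑ (∀r.A ⊔ B)  ⇔  ((∀s.¬A ⊓ E) ⊓ (∃r.¬A ⊓ ¬B)) unsat w.r.t. T
   all branches close; clash {A, ¬A} at an ∃-successor
2. Hence (∀s.¬A ⊓ E) ⊑ (∀r.A ⊔ B): entailed.

Yes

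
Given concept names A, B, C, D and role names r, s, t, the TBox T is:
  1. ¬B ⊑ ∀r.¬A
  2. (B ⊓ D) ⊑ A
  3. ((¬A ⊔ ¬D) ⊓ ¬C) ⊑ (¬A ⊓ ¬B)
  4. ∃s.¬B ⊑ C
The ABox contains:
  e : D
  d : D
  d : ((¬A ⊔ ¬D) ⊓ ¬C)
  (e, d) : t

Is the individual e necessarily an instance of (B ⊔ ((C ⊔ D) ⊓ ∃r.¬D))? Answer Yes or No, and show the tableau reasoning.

No

1. e : (B ⊔ ((C ⊔ D) ⊓ ∃r.¬D))?  L(e) = {D} ∪ {(¬B ⊓ ((¬C ⊓ ¬D) ⊔ ∀r.D))}
   apply at e: ¬B⊑∀r.¬A
   open: L(e) ⊇ {A, D, ¬B, ∀r.D, ∀r.¬A, …} — e ∉ (B ⊔ ((C ⊔ D) ⊓ ∃r.¬D)) possible
2. Hence e : (B ⊔ ((C ⊔ D) ⊓ ∃r.¬D)): not entailed.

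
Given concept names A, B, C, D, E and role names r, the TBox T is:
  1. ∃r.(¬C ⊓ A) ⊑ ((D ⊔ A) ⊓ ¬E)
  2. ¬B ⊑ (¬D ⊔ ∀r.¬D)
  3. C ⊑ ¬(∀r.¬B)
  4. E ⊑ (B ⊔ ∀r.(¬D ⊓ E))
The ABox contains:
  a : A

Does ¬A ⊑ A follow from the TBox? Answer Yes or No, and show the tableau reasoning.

No

1. ¬A ⊑ A  ⇔  (¬A ⊓ ¬A) unsat w.r.t. T
   open: L(x₀) ⊇ {B, ¬A, ¬C, ¬E, ∀r.(C ⊔ ¬A)}
2. Hence ¬A ⊑ A: not entailed.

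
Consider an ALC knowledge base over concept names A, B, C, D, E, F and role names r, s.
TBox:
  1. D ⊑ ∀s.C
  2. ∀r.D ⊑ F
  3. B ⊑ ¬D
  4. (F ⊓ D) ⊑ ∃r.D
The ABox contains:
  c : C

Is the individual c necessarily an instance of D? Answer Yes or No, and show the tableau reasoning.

No

1. c : D?  L(c) = {C} ∪ {¬D}
   open: L(c) ⊇ {C, ¬D, ∃r.¬D} (+ ∃-successors) — c ∉ D possible
2. Hence c : D: not entailed.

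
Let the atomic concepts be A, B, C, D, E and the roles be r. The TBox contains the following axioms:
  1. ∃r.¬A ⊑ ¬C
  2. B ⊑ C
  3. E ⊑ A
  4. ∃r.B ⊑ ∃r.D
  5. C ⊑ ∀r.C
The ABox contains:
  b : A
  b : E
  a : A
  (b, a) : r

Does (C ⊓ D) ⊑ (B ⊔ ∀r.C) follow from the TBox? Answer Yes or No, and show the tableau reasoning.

1. (C ⊓ D) ⊑ (B ⊔ ∀r.C)  ⇔  ((C ⊓ D) ⊓ (¬B ⊓ ∃r.¬C)) unsat w.r.t. T
   all branches close; clash {C, ¬C} at x₀
2. Hence (C ⊓ D) ⊑ (B ⊔ ∀r.C): entailed.

Yes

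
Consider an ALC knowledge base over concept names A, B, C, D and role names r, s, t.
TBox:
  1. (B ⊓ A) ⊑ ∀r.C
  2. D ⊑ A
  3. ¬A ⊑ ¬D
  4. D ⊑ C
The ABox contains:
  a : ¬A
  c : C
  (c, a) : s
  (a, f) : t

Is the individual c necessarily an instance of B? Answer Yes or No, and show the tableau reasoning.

No

1. c : B?  L(c) = {C} ∪ {¬B}
   open: L(c) ⊇ {A, C, ¬B} — c ∉ B possible
2. Hence c : B: not entailed.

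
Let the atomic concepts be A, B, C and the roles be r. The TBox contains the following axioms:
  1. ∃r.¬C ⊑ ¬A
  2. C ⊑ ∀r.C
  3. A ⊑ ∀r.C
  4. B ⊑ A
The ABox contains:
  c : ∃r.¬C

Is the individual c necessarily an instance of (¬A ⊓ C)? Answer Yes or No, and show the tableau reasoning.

1. c : (¬A ⊓ C)?  L(c) = {∃r.¬C} ∪ {(A ⊔ ¬C)}
   apply at c: ∃r.¬C⊑¬A
   open: L(c) ⊇ {¬A, ¬B, ¬C, ∃r.¬C} (+ ∃-successors) — c ∉ (¬A ⊓ C) possible
2. Hence c : (¬A ⊓ C): not entailed.

No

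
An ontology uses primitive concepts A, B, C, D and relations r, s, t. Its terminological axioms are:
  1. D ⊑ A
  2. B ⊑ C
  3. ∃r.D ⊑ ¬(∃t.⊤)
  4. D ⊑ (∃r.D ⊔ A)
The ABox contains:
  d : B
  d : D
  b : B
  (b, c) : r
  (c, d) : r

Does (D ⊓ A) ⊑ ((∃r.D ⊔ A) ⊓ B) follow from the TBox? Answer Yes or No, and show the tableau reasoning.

No

1. (D ⊓ A) ⊑ ((∃r.D ⊔ A) ⊓ B)  ⇔  ((D ⊓ A) ⊓ ((∀r.¬D ⊓ ¬A) ⊔ ¬B)) unsat w.r.t. T
   apply at x₀: D⊑(∃r.D ⊔ A)
   open: L(x₀) ⊇ {A, D, ¬B, ∀r.¬D}
2. Hence (D ⊓ A) ⊑ ((∃r.D ⊔ A) ⊓ B): not entailed.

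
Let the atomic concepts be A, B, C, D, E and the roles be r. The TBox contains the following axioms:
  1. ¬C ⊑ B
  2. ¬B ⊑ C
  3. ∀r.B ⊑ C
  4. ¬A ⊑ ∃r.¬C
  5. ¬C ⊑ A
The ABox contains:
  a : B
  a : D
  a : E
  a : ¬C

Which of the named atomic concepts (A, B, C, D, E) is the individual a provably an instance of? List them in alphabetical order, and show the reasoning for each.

{A, B, D, E}

1. a : A?  L(a) = {B, D, E, ¬C} ∪ {¬A}
   clash {A, ¬A} at a — a ∈ A
2. a : B?  L(a) = {B, D, E, ¬C} ∪ {¬B}
   clash {B, ¬B} at a — a ∈ B
3. a : C?  L(a) = {B, D, E, ¬C} ∪ {¬C}
   apply at a: ¬C⊑A
   open: L(a) ⊇ {A, B, D, E, ¬C, …} (+ ∃-successors) — a ∉ C possible
4. a : D?  L(a) = {B, D, E, ¬C} ∪ {¬D}
   clash {D, ¬D} at a — a ∈ D
5. a : E?  L(a) = {B, D, E, ¬C} ∪ {¬E}
   clash {E, ¬E} at a — a ∈ E
6. Entailed for a: {A, B, D, E}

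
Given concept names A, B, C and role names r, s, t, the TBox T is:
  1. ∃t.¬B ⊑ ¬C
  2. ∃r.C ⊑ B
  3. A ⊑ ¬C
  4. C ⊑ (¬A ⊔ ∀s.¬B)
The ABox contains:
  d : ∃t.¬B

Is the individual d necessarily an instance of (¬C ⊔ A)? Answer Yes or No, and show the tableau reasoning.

Yes

1. d : (¬C ⊔ A)?  L(d) = {∃t.¬B} ∪ {(C ⊓ ¬A)}
   clash {C, ¬C} at d — d ∈ (¬C ⊔ A)
2. Hence d : (¬C ⊔ A): entailed.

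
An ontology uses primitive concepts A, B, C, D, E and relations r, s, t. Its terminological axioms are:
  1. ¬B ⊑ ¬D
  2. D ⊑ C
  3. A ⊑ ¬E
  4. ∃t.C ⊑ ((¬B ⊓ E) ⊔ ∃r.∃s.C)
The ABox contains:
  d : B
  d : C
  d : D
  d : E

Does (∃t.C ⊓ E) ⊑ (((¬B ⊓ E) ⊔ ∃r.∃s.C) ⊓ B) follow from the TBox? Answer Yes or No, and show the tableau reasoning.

No

1. (∃t.C ⊓ E) ⊑ (((¬B ⊓ E) ⊔ ∃r.∃s.C) ⊓ B)  ⇔  ((∃t.C ⊓ E) ⊓ (((B ⊔ ¬E) ⊓ ∀r.∀s.¬C) ⊔ ¬B)) unsat w.r.t. T
   apply at x₀: ∃t.C⊑((¬B ⊓ E) ⊔ ∃r.∃s.C)
   open: L(x₀) ⊇ {E, ¬A, ¬B, ¬D, ∃t.C} (+ ∃-successors)
2. Hence (∃t.C ⊓ E) ⊑ (((¬B ⊓ E) ⊔ ∃r.∃s.C) ⊓ B): not entailed.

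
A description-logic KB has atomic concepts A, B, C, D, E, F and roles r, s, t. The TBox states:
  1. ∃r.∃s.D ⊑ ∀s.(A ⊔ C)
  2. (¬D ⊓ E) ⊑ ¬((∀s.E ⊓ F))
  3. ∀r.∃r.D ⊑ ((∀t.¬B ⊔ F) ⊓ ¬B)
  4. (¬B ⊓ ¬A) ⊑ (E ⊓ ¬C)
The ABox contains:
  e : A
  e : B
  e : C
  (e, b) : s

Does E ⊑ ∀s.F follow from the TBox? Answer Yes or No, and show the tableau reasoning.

No

1. E ⊑ ∀s.F  ⇔  (E ⊓ ∃s.¬F) unsat w.r.t. T
   open: L(x₀) ⊇ {B, D, E, ∀r.∀s.¬D, ∃r.∀r.¬D, …} (+ ∃-successors)
2. Hence E ⊑ ∀s.F: not entailed.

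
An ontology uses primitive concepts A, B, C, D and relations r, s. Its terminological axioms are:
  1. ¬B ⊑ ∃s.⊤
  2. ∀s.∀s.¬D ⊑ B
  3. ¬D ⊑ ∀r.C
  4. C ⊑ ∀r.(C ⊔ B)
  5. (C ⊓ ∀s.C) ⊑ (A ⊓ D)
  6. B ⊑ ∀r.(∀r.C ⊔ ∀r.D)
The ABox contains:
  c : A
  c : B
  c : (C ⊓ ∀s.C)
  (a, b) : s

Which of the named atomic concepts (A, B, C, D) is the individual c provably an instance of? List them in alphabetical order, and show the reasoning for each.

{A, B, C, D}

1. c : A?  L(c) = {A, B, (C ⊓ ∀s.C)} ∪ {¬A}
   clash {A, ¬A} at c — c ∈ A
2. c : B?  L(c) = {A, B, (C ⊓ ∀s.C)} ∪ {¬B}
   clash {B, ¬B} at c — c ∈ B
3. c : C?  L(c) = {A, B, (C ⊓ ∀s.C)} ∪ {¬C}
   clash {C, ¬C} at c — c ∈ C
4. c : D?  L(c) = {A, B, (C ⊓ ∀s.C)} ∪ {¬D}
   clash {D, ¬D} at c — c ∈ D
5. Entailed for c: {A, B, C, D}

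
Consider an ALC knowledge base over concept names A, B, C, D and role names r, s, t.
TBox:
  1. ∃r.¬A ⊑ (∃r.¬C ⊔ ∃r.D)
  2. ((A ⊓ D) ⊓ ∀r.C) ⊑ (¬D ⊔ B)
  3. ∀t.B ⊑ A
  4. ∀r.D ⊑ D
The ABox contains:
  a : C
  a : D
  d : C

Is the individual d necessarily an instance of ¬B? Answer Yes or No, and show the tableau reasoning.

1. d : ¬B?  L(d) = {C} ∪ {B}
   open: L(d) ⊇ {B, C, ¬A, ∀r.A, ∃r.¬D, …} (+ ∃-successors) — d ∉ ¬B possible
2. Hence d : ¬B: not entailed.

No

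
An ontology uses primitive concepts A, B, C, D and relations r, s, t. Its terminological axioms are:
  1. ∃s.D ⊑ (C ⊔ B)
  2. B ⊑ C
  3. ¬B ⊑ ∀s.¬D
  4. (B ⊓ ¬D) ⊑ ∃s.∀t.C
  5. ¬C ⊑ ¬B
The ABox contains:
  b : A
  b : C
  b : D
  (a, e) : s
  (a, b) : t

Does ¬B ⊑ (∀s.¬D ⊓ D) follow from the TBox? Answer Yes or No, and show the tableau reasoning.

1. ¬B ⊑ (∀s.¬D ⊓ D)  ⇔  (¬B ⊓ (∃s.D ⊔ ¬D)) unsat w.r.t. T
   apply at x₀: ¬B⊑∀s.¬D
   open: L(x₀) ⊇ {¬B, ¬D, ∀s.¬D}
2. Hence ¬B ⊑ (∀s.¬D ⊓ D): not entailed.

No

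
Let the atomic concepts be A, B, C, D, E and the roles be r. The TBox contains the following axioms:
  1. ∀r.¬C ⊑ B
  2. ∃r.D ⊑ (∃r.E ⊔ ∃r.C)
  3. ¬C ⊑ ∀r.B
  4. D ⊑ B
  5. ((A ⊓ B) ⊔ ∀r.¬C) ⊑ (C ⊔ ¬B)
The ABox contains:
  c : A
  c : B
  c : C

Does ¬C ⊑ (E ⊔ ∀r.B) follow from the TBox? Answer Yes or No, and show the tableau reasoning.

Yes

1. ¬C ⊑ (E ⊔ ∀r.B)  ⇔  (¬C ⊓ (¬E ⊓ ∃r.¬B)) unsat w.r.t. T
   all branches close; clash {B, ¬B} at x₀
2. Hence ¬C ⊑ (E ⊔ ∀r.B): entailed.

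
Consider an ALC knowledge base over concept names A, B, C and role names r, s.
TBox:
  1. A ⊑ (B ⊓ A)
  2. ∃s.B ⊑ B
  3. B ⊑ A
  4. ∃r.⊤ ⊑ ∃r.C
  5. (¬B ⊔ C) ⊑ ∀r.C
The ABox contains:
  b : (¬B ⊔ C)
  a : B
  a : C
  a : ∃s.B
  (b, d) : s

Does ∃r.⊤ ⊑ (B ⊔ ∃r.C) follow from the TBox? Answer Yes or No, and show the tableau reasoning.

Yes

1. ∃r.⊤ ⊑ (B ⊔ ∃r.C)  ⇔  (∃r.⊤ ⊓ (¬B ⊓ ∀r.¬C)) unsat w.r.t. T
   all branches close; clash {B, ¬B} at x₀
2. Hence ∃r.⊤ ⊑ (B ⊔ ∃r.C): entailed.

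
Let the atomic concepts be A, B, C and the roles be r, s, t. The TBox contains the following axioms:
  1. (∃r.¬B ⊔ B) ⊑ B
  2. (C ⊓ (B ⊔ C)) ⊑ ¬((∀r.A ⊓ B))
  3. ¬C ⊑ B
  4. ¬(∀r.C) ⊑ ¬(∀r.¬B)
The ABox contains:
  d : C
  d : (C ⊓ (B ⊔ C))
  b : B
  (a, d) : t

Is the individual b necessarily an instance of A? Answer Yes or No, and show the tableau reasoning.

No

1. b : A?  L(b) = {B} ∪ {¬A}
   open: L(b) ⊇ {B, ¬A, ¬C, ∀r.C} — b ∉ A possible
2. Hence b : A: not entailed.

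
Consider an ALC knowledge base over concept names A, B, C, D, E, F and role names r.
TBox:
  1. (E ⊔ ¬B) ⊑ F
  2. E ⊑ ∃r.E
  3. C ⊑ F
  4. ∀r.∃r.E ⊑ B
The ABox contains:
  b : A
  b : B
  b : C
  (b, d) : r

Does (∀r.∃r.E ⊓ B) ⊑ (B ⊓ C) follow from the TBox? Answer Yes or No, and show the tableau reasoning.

1. (∀r.∃r.E ⊓ B) ⊑ (B ⊓ C)  ⇔  ((∀r.∃r.E ⊓ B) ⊓ (¬B ⊔ ¬C)) unsat w.r.t. T
   open: L(x₀) ⊇ {B, ¬C, ¬E, ∀r.∃r.E}
2. Hence (∀r.∃r.E ⊓ B) ⊑ (B ⊓ C): not entailed.

No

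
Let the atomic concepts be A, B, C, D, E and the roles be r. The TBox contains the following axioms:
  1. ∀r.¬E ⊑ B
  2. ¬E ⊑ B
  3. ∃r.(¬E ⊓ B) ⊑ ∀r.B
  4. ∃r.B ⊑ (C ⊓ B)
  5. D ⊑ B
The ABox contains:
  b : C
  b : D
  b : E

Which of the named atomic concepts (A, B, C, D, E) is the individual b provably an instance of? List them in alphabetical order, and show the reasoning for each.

{B, C, D, E}

1. b : A?  L(b) = {C, D, E} ∪ {¬A}
   apply at b: D⊑B
   open: L(b) ⊇ {B, C, D, E, ¬A, …} — b ∉ A possible
2. b : B?  L(b) = {C, D, E} ∪ {¬B}
   clash {B, ¬B} at b — b ∈ B
3. b : C?  L(b) = {C, D, E} ∪ {¬C}
   clash {C, ¬C} at b — b ∈ C
4. b : D?  L(b) = {C, D, E} ∪ {¬D}
   clash {D, ¬D} at b — b ∈ D
5. b : E?  L(b) = {C, D, E} ∪ {¬E}
   clash {E, ¬E} at b — b ∈ E
6. Entailed for b: {B, C, D, E}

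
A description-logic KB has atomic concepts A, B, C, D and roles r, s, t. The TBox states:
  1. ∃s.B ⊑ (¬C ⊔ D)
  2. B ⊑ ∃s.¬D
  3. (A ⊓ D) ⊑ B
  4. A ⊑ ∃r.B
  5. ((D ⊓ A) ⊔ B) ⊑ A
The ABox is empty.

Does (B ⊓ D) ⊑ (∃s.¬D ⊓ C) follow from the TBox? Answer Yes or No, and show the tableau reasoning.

1. (B ⊓ D) ⊑ (∃s.¬D ⊓ C)  ⇔  ((B ⊓ D) ⊓ (∀s.D ⊔ ¬C)) unsat w.r.t. T
   apply at x₀: B⊑∃s.¬D
   open: L(x₀) ⊇ {A, B, D, ¬C, ∀s.¬B, …} (+ ∃-successors)
2. Hence (B ⊓ D) ⊑ (∃s.¬D ⊓ C): not entailed.

No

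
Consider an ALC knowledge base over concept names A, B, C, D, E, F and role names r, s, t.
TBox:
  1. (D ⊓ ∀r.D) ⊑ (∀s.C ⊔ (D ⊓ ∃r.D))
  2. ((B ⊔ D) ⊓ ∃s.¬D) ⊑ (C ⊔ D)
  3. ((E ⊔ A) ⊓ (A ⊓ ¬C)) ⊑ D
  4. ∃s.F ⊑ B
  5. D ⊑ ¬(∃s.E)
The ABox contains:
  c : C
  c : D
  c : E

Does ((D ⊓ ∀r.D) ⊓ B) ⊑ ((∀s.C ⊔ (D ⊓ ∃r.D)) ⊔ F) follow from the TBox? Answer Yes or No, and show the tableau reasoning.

Yes

1. ((D ⊓ ∀r.D) ⊓ B) ⊑ ((∀s.C ⊔ (D ⊓ ∃r.D)) ⊔ F)  ⇔  (((D ⊓ ∀r.D) ⊓ B) ⊓ ((∃s.¬C ⊓ (¬D ⊔ ∀r.¬D)) ⊓ ¬F)) unsat w.r.t. T
   all branches close; clash {D, ¬D} at an ∃-successor
2. Hence ((D ⊓ ∀r.D) ⊓ B) ⊑ ((∀s.C ⊔ (D ⊓ ∃r.D)) ⊔ F): entailed.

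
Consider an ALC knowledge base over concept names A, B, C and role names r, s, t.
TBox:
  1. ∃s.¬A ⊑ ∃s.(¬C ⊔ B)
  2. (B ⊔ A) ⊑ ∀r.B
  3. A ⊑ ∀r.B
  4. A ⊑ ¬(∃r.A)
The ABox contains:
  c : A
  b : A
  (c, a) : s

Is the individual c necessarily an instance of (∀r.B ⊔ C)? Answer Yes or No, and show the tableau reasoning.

Yes

1. c : (∀r.B ⊔ C)?  L(c) = {A} ∪ {(∃r.¬B ⊓ ¬C)}
   clash {B, ¬B} at an ∃-successor — c ∈ (∀r.B ⊔ C)
2. Hence c : (∀r.B ⊔ C): entailed.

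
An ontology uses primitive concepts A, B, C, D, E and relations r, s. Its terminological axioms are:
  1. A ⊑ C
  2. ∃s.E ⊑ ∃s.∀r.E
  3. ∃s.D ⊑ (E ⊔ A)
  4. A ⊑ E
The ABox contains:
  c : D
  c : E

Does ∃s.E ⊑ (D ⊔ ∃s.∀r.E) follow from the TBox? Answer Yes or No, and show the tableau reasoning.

1. ∃s.E ⊑ (D ⊔ ∃s.∀r.E)  ⇔  (∃s.E ⊓ (¬D ⊓ ∀s.∃r.¬E)) unsat w.r.t. T
   all branches close; clash {E, ¬E} at an ∃-successor
2. Hence ∃s.E ⊑ (D ⊔ ∃s.∀r.E): entailed.

Yes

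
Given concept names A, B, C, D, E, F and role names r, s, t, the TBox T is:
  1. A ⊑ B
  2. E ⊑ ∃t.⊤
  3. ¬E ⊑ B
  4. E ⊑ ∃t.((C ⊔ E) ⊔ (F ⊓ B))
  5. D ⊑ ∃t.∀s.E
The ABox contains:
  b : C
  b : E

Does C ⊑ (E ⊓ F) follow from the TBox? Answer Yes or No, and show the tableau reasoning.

1. C ⊑ (E ⊓ F)  ⇔  (C ⊓ (¬E ⊔ ¬F)) unsat w.r.t. T
   open: L(x₀) ⊇ {C, E, ¬A, ¬D, ¬F, …} (+ ∃-successors)
2. Hence C ⊑ (E ⊓ F): not entailed.

No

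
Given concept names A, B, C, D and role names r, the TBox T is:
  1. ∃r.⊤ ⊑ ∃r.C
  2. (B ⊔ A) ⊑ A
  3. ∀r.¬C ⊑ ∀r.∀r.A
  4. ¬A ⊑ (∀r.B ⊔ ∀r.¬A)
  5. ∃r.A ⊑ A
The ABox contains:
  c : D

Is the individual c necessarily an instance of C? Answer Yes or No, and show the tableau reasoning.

No

1. c : C?  L(c) = {D} ∪ {¬C}
   open: L(c) ⊇ {D, ¬A, ¬B, ¬C, ∀r.¬A, …} — c ∉ C possible
2. Hence c : C: not entailed.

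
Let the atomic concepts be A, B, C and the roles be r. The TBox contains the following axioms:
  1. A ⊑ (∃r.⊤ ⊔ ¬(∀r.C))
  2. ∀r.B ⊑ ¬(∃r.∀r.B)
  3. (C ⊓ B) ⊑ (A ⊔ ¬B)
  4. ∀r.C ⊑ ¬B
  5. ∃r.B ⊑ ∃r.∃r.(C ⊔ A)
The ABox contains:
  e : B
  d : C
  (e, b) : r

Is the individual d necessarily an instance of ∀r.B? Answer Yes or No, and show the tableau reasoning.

No

1. d : ∀r.B?  L(d) = {C} ∪ {∃r.¬B}
   open: L(d) ⊇ {C, ¬A, ¬B, ∀r.¬B, ∃r.¬B} (+ ∃-successors) — d ∉ ∀r.B possible
2. Hence d : ∀r.B: not entailed.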